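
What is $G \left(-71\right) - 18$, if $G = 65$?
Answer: $-4633$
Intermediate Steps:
$G \left(-71\right) - 18 = 65 \left(-71\right) - 18 = -4615 - 18 = -4633$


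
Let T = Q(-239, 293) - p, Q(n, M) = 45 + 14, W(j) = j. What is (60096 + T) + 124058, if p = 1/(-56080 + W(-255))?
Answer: 10377639356/56335 ≈ 1.8421e+5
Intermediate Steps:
Q(n, M) = 59
p = -1/56335 (p = 1/(-56080 - 255) = 1/(-56335) = -1/56335 ≈ -1.7751e-5)
T = 3323766/56335 (T = 59 - 1*(-1/56335) = 59 + 1/56335 = 3323766/56335 ≈ 59.000)
(60096 + T) + 124058 = (60096 + 3323766/56335) + 124058 = 3388831926/56335 + 124058 = 10377639356/56335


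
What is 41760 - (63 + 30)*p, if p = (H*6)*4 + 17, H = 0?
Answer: 40179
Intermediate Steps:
p = 17 (p = (0*6)*4 + 17 = 0*4 + 17 = 0 + 17 = 17)
41760 - (63 + 30)*p = 41760 - (63 + 30)*17 = 41760 - 93*17 = 41760 - 1*1581 = 41760 - 1581 = 40179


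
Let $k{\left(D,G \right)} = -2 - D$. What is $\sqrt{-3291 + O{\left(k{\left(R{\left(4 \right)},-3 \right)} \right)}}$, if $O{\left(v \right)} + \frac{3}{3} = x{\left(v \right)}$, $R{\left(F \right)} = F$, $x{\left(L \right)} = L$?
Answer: $i \sqrt{3298} \approx 57.428 i$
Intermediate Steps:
$O{\left(v \right)} = -1 + v$
$\sqrt{-3291 + O{\left(k{\left(R{\left(4 \right)},-3 \right)} \right)}} = \sqrt{-3291 - 7} = \sqrt{-3298} = i \sqrt{3298}$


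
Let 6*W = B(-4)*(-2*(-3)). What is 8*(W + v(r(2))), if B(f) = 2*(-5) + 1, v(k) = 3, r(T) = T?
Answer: -48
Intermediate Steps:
B(f) = -9 (B(f) = -10 + 1 = -9)
W = -9 (W = (-(-18)*(-3))/6 = (-9*6)/6 = (⅙)*(-54) = -9)
8*(W + v(r(2))) = 8*(-9 + 3) = 8*(-6) = -48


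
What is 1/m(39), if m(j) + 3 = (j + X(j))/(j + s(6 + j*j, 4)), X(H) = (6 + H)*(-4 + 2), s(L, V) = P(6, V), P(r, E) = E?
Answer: -43/180 ≈ -0.23889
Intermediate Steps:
s(L, V) = V
X(H) = -12 - 2*H (X(H) = (6 + H)*(-2) = -12 - 2*H)
m(j) = -3 + (-12 - j)/(4 + j) (m(j) = -3 + (j + (-12 - 2*j))/(j + 4) = -3 + (-12 - j)/(4 + j))
1/m(39) = 1/(4*(-6 - 1*39)/(4 + 39)) = 1/(4*(-6 - 39)/43) = 1/(4*(1/43)*(-45)) = 1/(-180/43) = -43/180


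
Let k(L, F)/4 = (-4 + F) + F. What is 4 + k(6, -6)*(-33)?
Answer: 2116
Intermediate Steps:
k(L, F) = -16 + 8*F (k(L, F) = 4*((-4 + F) + F) = 4*(-4 + 2*F) = -16 + 8*F)
4 + k(6, -6)*(-33) = 4 + (-16 + 8*(-6))*(-33) = 4 + (-16 - 48)*(-33) = 4 - 64*(-33) = 4 + 2112 = 2116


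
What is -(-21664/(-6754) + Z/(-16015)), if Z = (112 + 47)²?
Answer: -88100543/54082655 ≈ -1.6290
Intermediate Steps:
Z = 25281 (Z = 159² = 25281)
-(-21664/(-6754) + Z/(-16015)) = -(-21664/(-6754) + 25281/(-16015)) = -(-21664*(-1/6754) + 25281*(-1/16015)) = -(10832/3377 - 25281/16015) = -1*88100543/54082655 = -88100543/54082655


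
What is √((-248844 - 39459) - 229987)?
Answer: I*√518290 ≈ 719.92*I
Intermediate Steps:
√((-248844 - 39459) - 229987) = √(-288303 - 229987) = √(-518290) = I*√518290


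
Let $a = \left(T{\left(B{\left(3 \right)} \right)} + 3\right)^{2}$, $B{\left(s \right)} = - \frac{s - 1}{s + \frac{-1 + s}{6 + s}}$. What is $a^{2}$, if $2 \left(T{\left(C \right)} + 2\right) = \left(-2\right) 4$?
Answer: $81$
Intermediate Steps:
$B{\left(s \right)} = - \frac{-1 + s}{s + \frac{-1 + s}{6 + s}}$
$T{\left(C \right)} = -6$ ($T{\left(C \right)} = -2 + \frac{\left(-2\right) 4}{2} = -2 + \frac{1}{2} \left(-8\right) = -2 - 4 = -6$)
$a = 9$ ($a = \left(-6 + 3\right)^{2} = \left(-3\right)^{2} = 9$)
$a^{2} = 9^{2} = 81$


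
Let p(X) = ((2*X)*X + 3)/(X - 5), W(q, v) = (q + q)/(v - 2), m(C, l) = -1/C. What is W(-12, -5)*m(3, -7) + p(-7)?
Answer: -803/84 ≈ -9.5595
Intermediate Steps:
W(q, v) = 2*q/(-2 + v) (W(q, v) = (2*q)/(-2 + v) = 2*q/(-2 + v))
p(X) = (3 + 2*X²)/(-5 + X) (p(X) = (2*X² + 3)/(-5 + X) = (3 + 2*X²)/(-5 + X))
W(-12, -5)*m(3, -7) + p(-7) = (2*(-12)/(-2 - 5))*(-1/3) + (3 + 2*(-7)²)/(-5 - 7) = (2*(-12)/(-7))*(-1*⅓) + (3 + 2*49)/(-12) = (2*(-12)*(-⅐))*(-⅓) - (3 + 98)/12 = (24/7)*(-⅓) - 1/12*101 = -8/7 - 101/12 = -803/84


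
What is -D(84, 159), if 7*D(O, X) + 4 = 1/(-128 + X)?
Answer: 123/217 ≈ 0.56682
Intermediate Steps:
D(O, X) = -4/7 + 1/(7*(-128 + X))
-D(84, 159) = -(513 - 4*159)/(7*(-128 + 159)) = -(513 - 636)/(7*31) = -(-123)/(7*31) = -1*(-123/217) = 123/217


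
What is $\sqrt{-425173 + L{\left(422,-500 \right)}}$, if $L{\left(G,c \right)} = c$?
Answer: $3 i \sqrt{47297} \approx 652.44 i$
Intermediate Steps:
$\sqrt{-425173 + L{\left(422,-500 \right)}} = \sqrt{-425173 - 500} = \sqrt{-425673} = 3 i \sqrt{47297}$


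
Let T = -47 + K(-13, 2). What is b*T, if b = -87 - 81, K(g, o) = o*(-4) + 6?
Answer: 8232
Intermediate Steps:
K(g, o) = 6 - 4*o (K(g, o) = -4*o + 6 = 6 - 4*o)
b = -168
T = -49 (T = -47 + (6 - 4*2) = -47 + (6 - 8) = -47 - 2 = -49)
b*T = -168*(-49) = 8232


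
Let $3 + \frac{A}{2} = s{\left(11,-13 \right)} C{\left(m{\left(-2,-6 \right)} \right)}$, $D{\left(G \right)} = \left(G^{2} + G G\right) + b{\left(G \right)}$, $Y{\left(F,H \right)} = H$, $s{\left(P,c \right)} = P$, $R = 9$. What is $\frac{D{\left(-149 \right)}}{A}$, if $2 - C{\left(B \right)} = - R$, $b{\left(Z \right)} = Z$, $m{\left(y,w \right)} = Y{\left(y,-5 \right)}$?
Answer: $\frac{44253}{236} \approx 187.51$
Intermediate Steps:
$m{\left(y,w \right)} = -5$
$C{\left(B \right)} = 11$ ($C{\left(B \right)} = 2 - \left(-1\right) 9 = 2 - -9 = 2 + 9 = 11$)
$D{\left(G \right)} = G + 2 G^{2}$ ($D{\left(G \right)} = \left(G^{2} + G G\right) + G = \left(G^{2} + G^{2}\right) + G = 2 G^{2} + G = G + 2 G^{2}$)
$A = 236$ ($A = -6 + 2 \cdot 11 \cdot 11 = -6 + 2 \cdot 121 = -6 + 242 = 236$)
$\frac{D{\left(-149 \right)}}{A} = \frac{\left(-149\right) \left(1 + 2 \left(-149\right)\right)}{236} = - 149 \left(1 - 298\right) \frac{1}{236} = \left(-149\right) \left(-297\right) \frac{1}{236} = 44253 \cdot \frac{1}{236} = \frac{44253}{236}$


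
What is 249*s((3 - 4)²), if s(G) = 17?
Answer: 4233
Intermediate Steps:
249*s((3 - 4)²) = 249*17 = 4233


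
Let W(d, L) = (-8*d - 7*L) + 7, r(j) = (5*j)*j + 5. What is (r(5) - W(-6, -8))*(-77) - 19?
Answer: -1482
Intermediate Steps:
r(j) = 5 + 5*j² (r(j) = 5*j² + 5 = 5 + 5*j²)
W(d, L) = 7 - 8*d - 7*L
(r(5) - W(-6, -8))*(-77) - 19 = ((5 + 5*5²) - (7 - 8*(-6) - 7*(-8)))*(-77) - 19 = ((5 + 5*25) - (7 + 48 + 56))*(-77) - 19 = ((5 + 125) - 1*111)*(-77) - 19 = (130 - 111)*(-77) - 19 = 19*(-77) - 19 = -1463 - 19 = -1482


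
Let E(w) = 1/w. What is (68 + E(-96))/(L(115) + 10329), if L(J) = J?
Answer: 6527/1002624 ≈ 0.0065099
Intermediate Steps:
(68 + E(-96))/(L(115) + 10329) = (68 + 1/(-96))/(115 + 10329) = (68 - 1/96)/10444 = (6527/96)*(1/10444) = 6527/1002624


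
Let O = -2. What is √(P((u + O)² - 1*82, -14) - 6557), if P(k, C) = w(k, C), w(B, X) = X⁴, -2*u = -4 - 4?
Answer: √31859 ≈ 178.49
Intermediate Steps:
u = 4 (u = -(-4 - 4)/2 = -½*(-8) = 4)
P(k, C) = C⁴
√(P((u + O)² - 1*82, -14) - 6557) = √((-14)⁴ - 6557) = √(38416 - 6557) = √31859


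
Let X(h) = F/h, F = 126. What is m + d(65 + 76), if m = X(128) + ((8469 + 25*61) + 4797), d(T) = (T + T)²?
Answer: 6036223/64 ≈ 94316.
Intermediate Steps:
d(T) = 4*T² (d(T) = (2*T)² = 4*T²)
X(h) = 126/h
m = 946687/64 (m = 126/128 + ((8469 + 25*61) + 4797) = 126*(1/128) + ((8469 + 1525) + 4797) = 63/64 + (9994 + 4797) = 63/64 + 14791 = 946687/64 ≈ 14792.)
m + d(65 + 76) = 946687/64 + 4*(65 + 76)² = 946687/64 + 4*141² = 946687/64 + 4*19881 = 946687/64 + 79524 = 6036223/64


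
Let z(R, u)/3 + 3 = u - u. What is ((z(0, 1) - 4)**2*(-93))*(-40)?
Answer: 628680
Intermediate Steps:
z(R, u) = -9 (z(R, u) = -9 + 3*(u - u) = -9 + 3*0 = -9 + 0 = -9)
((z(0, 1) - 4)**2*(-93))*(-40) = ((-9 - 4)**2*(-93))*(-40) = ((-13)**2*(-93))*(-40) = (169*(-93))*(-40) = -15717*(-40) = 628680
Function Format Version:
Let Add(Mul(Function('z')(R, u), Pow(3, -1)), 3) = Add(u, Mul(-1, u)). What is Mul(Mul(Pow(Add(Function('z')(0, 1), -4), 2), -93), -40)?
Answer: 628680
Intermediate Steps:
Function('z')(R, u) = -9 (Function('z')(R, u) = Add(-9, Mul(3, Add(u, Mul(-1, u)))) = Add(-9, Mul(3, 0)) = Add(-9, 0) = -9)
Mul(Mul(Pow(Add(Function('z')(0, 1), -4), 2), -93), -40) = Mul(Mul(Pow(Add(-9, -4), 2), -93), -40) = Mul(Mul(Pow(-13, 2), -93), -40) = Mul(Mul(169, -93), -40) = Mul(-15717, -40) = 628680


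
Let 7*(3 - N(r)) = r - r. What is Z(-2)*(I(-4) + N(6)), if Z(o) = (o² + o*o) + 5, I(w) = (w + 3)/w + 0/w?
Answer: 169/4 ≈ 42.250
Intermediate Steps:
I(w) = (3 + w)/w (I(w) = (3 + w)/w + 0 = (3 + w)/w)
N(r) = 3 (N(r) = 3 - (r - r)/7 = 3 - ⅐*0 = 3 + 0 = 3)
Z(o) = 5 + 2*o² (Z(o) = (o² + o²) + 5 = 2*o² + 5 = 5 + 2*o²)
Z(-2)*(I(-4) + N(6)) = (5 + 2*(-2)²)*((3 - 4)/(-4) + 3) = (5 + 2*4)*(-¼*(-1) + 3) = (5 + 8)*(¼ + 3) = 13*(13/4) = 169/4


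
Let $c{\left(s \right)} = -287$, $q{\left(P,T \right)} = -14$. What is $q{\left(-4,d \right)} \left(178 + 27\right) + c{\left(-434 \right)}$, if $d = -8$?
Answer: $-3157$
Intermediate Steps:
$q{\left(-4,d \right)} \left(178 + 27\right) + c{\left(-434 \right)} = - 14 \left(178 + 27\right) - 287 = \left(-14\right) 205 - 287 = -2870 - 287 = -3157$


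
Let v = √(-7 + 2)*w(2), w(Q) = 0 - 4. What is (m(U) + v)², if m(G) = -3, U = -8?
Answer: -71 + 24*I*√5 ≈ -71.0 + 53.666*I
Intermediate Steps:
w(Q) = -4
v = -4*I*√5 (v = √(-7 + 2)*(-4) = √(-5)*(-4) = (I*√5)*(-4) = -4*I*√5 ≈ -8.9443*I)
(m(U) + v)² = (-3 - 4*I*√5)²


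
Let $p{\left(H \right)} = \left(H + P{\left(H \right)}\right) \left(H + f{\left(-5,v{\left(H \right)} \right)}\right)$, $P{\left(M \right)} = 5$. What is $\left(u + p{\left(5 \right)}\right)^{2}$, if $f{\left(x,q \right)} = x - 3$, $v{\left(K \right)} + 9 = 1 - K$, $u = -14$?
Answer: $1936$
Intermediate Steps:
$v{\left(K \right)} = -8 - K$ ($v{\left(K \right)} = -9 - \left(-1 + K\right) = -8 - K$)
$f{\left(x,q \right)} = -3 + x$
$p{\left(H \right)} = \left(-8 + H\right) \left(5 + H\right)$ ($p{\left(H \right)} = \left(H + 5\right) \left(H - 8\right) = \left(5 + H\right) \left(H - 8\right) = \left(5 + H\right) \left(-8 + H\right) = \left(-8 + H\right) \left(5 + H\right)$)
$\left(u + p{\left(5 \right)}\right)^{2} = \left(-14 - \left(55 - 25\right)\right)^{2} = \left(-14 - 30\right)^{2} = \left(-44\right)^{2} = 1936$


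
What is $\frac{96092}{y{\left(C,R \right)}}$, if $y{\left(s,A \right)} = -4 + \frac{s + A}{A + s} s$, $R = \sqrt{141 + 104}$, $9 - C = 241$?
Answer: $- \frac{24023}{59} \approx -407.17$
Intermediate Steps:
$C = -232$ ($C = 9 - 241 = -232$)
$R = 7 \sqrt{5}$ ($R = \sqrt{245} = 7 \sqrt{5} \approx 15.652$)
$y{\left(s,A \right)} = -4 + s$ ($y{\left(s,A \right)} = -4 + \frac{A + s}{A + s} s = -4 + 1 s = -4 + s$)
$\frac{96092}{y{\left(C,R \right)}} = \frac{96092}{-4 - 232} = \frac{96092}{-236} = 96092 \left(- \frac{1}{236}\right) = - \frac{24023}{59}$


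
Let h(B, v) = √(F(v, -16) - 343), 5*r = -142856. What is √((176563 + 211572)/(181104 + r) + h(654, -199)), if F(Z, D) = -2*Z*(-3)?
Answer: √(370020739550 + 145414094224*I*√1537)/381332 ≈ 4.5734 + 4.2862*I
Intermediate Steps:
r = -142856/5 (r = (⅕)*(-142856) = -142856/5 ≈ -28571.)
F(Z, D) = 6*Z
h(B, v) = √(-343 + 6*v) (h(B, v) = √(6*v - 343) = √(-343 + 6*v))
√((176563 + 211572)/(181104 + r) + h(654, -199)) = √((176563 + 211572)/(181104 - 142856/5) + √(-343 + 6*(-199))) = √(388135/(762664/5) + √(-343 - 1194)) = √(388135*(5/762664) + √(-1537)) = √(1940675/762664 + I*√1537)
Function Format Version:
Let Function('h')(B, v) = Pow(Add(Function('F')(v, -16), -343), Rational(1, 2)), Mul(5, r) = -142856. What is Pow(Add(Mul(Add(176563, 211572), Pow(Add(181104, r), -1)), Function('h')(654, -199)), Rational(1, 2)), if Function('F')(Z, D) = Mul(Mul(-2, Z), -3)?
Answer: Mul(Rational(1, 381332), Pow(Add(370020739550, Mul(145414094224, I, Pow(1537, Rational(1, 2)))), Rational(1, 2))) ≈ Add(4.5734, Mul(4.2862, I))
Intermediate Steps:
r = Rational(-142856, 5) (r = Mul(Rational(1, 5), -142856) = Rational(-142856, 5) ≈ -28571.)
Function('F')(Z, D) = Mul(6, Z)
Function('h')(B, v) = Pow(Add(-343, Mul(6, v)), Rational(1, 2)) (Function('h')(B, v) = Pow(Add(Mul(6, v), -343), Rational(1, 2)) = Pow(Add(-343, Mul(6, v)), Rational(1, 2)))
Pow(Add(Mul(Add(176563, 211572), Pow(Add(181104, r), -1)), Function('h')(654, -199)), Rational(1, 2)) = Pow(Add(Mul(Add(176563, 211572), Pow(Add(181104, Rational(-142856, 5)), -1)), Pow(Add(-343, Mul(6, -199)), Rational(1, 2))), Rational(1, 2)) = Pow(Add(Mul(388135, Pow(Rational(762664, 5), -1)), Pow(Add(-343, -1194), Rational(1, 2))), Rational(1, 2)) = Pow(Add(Mul(388135, Rational(5, 762664)), Pow(-1537, Rational(1, 2))), Rational(1, 2)) = Pow(Add(Rational(1940675, 762664), Mul(I, Pow(1537, Rational(1, 2)))), Rational(1, 2))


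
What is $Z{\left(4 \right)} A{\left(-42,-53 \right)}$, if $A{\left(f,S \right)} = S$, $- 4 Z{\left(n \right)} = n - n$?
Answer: $0$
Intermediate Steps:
$Z{\left(n \right)} = 0$ ($Z{\left(n \right)} = - \frac{n - n}{4} = \left(- \frac{1}{4}\right) 0 = 0$)
$Z{\left(4 \right)} A{\left(-42,-53 \right)} = 0 \left(-53\right) = 0$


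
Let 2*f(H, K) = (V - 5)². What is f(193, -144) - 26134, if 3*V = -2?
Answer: -470123/18 ≈ -26118.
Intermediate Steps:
V = -⅔ (V = (⅓)*(-2) = -⅔ ≈ -0.66667)
f(H, K) = 289/18 (f(H, K) = (-⅔ - 5)²/2 = (-17/3)²/2 = (½)*(289/9) = 289/18)
f(193, -144) - 26134 = 289/18 - 26134 = -470123/18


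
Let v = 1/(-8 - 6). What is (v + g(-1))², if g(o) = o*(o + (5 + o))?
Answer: 1849/196 ≈ 9.4337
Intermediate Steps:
g(o) = o*(5 + 2*o)
v = -1/14 (v = 1/(-14) = -1/14 ≈ -0.071429)
(v + g(-1))² = (-1/14 - (5 + 2*(-1)))² = (-1/14 - (5 - 2))² = (-1/14 - 1*3)² = (-1/14 - 3)² = (-43/14)² = 1849/196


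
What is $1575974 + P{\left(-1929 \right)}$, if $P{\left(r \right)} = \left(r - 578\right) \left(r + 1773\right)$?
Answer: $1967066$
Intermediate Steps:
$P{\left(r \right)} = \left(-578 + r\right) \left(1773 + r\right)$
$1575974 + P{\left(-1929 \right)} = 1575974 + \left(-1024794 + \left(-1929\right)^{2} + 1195 \left(-1929\right)\right) = 1575974 - -391092 = 1575974 + 391092 = 1967066$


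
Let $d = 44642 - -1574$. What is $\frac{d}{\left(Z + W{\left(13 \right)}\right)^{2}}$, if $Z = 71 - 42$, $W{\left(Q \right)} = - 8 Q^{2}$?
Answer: $\frac{46216}{1750329} \approx 0.026404$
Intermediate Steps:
$Z = 29$
$d = 46216$ ($d = 44642 + 1574 = 46216$)
$\frac{d}{\left(Z + W{\left(13 \right)}\right)^{2}} = \frac{46216}{\left(29 - 8 \cdot 13^{2}\right)^{2}} = \frac{46216}{\left(29 - 1352\right)^{2}} = \frac{46216}{\left(-1323\right)^{2}} = \frac{46216}{1750329}$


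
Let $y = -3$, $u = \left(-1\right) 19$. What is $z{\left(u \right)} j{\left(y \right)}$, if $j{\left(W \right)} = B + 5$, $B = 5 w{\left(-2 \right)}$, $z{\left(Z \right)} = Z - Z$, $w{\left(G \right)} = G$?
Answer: $0$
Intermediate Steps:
$u = -19$
$z{\left(Z \right)} = 0$
$B = -10$ ($B = 5 \left(-2\right) = -10$)
$j{\left(W \right)} = -5$ ($j{\left(W \right)} = -10 + 5 = -5$)
$z{\left(u \right)} j{\left(y \right)} = 0 \left(-5\right) = 0$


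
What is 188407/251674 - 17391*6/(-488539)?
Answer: 118305342577/122952564286 ≈ 0.96220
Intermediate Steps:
188407/251674 - 17391*6/(-488539) = 188407*(1/251674) - 104346*(-1/488539) = 188407/251674 + 104346/488539 = 118305342577/122952564286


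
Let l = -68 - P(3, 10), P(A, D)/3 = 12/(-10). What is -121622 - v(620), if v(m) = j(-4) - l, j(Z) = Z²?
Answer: -608512/5 ≈ -1.2170e+5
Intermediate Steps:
P(A, D) = -18/5 (P(A, D) = 3*(12/(-10)) = 3*(12*(-⅒)) = 3*(-6/5) = -18/5)
l = -322/5 (l = -68 - 1*(-18/5) = -68 + 18/5 = -322/5 ≈ -64.400)
v(m) = 402/5 (v(m) = (-4)² - 1*(-322/5) = 16 + 322/5 = 402/5)
-121622 - v(620) = -121622 - 1*402/5 = -121622 - 402/5 = -608512/5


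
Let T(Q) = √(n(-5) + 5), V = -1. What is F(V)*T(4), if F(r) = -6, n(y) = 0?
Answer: -6*√5 ≈ -13.416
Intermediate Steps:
T(Q) = √5 (T(Q) = √(0 + 5) = √5)
F(V)*T(4) = -6*√5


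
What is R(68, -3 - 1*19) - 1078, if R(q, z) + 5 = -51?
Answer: -1134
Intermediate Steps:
R(q, z) = -56 (R(q, z) = -5 - 51 = -56)
R(68, -3 - 1*19) - 1078 = -56 - 1078 = -1134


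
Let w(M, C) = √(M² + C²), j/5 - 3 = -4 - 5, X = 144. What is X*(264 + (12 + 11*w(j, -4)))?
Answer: 39744 + 3168*√229 ≈ 87685.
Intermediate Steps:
j = -30 (j = 15 + 5*(-4 - 5) = 15 + 5*(-9) = 15 - 45 = -30)
w(M, C) = √(C² + M²)
X*(264 + (12 + 11*w(j, -4))) = 144*(264 + (12 + 11*√((-4)² + (-30)²))) = 144*(264 + (12 + 11*√(16 + 900))) = 144*(264 + (12 + 11*√916)) = 144*(264 + (12 + 11*(2*√229))) = 144*(264 + (12 + 22*√229)) = 144*(276 + 22*√229) = 39744 + 3168*√229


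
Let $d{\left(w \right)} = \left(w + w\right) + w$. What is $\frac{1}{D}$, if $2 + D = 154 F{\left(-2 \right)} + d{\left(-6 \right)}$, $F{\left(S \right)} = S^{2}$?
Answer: $\frac{1}{596} \approx 0.0016779$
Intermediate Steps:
$d{\left(w \right)} = 3 w$ ($d{\left(w \right)} = 2 w + w = 3 w$)
$D = 596$ ($D = -2 + \left(154 \left(-2\right)^{2} + 3 \left(-6\right)\right) = -2 + \left(154 \cdot 4 - 18\right) = -2 + \left(616 - 18\right) = -2 + 598 = 596$)
$\frac{1}{D} = \frac{1}{596}$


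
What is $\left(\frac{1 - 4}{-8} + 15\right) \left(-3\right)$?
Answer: $- \frac{369}{8} \approx -46.125$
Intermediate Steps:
$\left(\frac{1 - 4}{-8} + 15\right) \left(-3\right) = \left(\left(-3\right) \left(- \frac{1}{8}\right) + 15\right) \left(-3\right) = \left(\frac{3}{8} + 15\right) \left(-3\right) = \frac{123}{8} \left(-3\right) = - \frac{369}{8}$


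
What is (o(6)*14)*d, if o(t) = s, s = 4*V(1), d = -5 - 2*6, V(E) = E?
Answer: -952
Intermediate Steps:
d = -17 (d = -5 - 12 = -17)
s = 4 (s = 4*1 = 4)
o(t) = 4
(o(6)*14)*d = (4*14)*(-17) = 56*(-17) = -952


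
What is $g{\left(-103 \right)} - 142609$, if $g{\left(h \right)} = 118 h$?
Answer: $-154763$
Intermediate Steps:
$g{\left(-103 \right)} - 142609 = 118 \left(-103\right) - 142609 = -12154 - 142609 = -154763$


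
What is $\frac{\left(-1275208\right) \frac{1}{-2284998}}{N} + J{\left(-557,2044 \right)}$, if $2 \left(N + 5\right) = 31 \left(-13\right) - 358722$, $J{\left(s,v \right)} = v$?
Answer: $\frac{838676456102852}{410311378365} \approx 2044.0$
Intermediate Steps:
$N = - \frac{359135}{2}$ ($N = -5 + \frac{31 \left(-13\right) - 358722}{2} = -5 + \frac{-403 - 358722}{2} = -5 + \frac{1}{2} \left(-359125\right) = -5 - \frac{359125}{2} = - \frac{359135}{2} \approx -1.7957 \cdot 10^{5}$)
$\frac{\left(-1275208\right) \frac{1}{-2284998}}{N} + J{\left(-557,2044 \right)} = \frac{\left(-1275208\right) \frac{1}{-2284998}}{- \frac{359135}{2}} + 2044 = \left(-1275208\right) \left(- \frac{1}{2284998}\right) \left(- \frac{2}{359135}\right) + 2044 = \frac{637604}{1142499} \left(- \frac{2}{359135}\right) + 2044 = - \frac{1275208}{410311378365} + 2044 = \frac{838676456102852}{410311378365}$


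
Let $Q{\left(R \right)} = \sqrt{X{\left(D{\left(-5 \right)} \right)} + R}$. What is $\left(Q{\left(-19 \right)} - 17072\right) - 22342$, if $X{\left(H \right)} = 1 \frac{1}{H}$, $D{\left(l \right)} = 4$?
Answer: $-39414 + \frac{5 i \sqrt{3}}{2} \approx -39414.0 + 4.3301 i$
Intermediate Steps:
$X{\left(H \right)} = \frac{1}{H}$
$Q{\left(R \right)} = \sqrt{\frac{1}{4} + R}$
$\left(Q{\left(-19 \right)} - 17072\right) - 22342 = \left(\frac{\sqrt{1 + 4 \left(-19\right)}}{2} - 17072\right) - 22342 = \left(\frac{\sqrt{1 - 76}}{2} - 17072\right) - 22342 = \left(\frac{\sqrt{-75}}{2} - 17072\right) - 22342 = \left(\frac{5 i \sqrt{3}}{2} - 17072\right) - 22342 = \left(-17072 + \frac{5 i \sqrt{3}}{2}\right) - 22342 = -39414 + \frac{5 i \sqrt{3}}{2}$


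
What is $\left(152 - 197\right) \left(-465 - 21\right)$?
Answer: $21870$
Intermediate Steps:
$\left(152 - 197\right) \left(-465 - 21\right) = \left(-45\right) \left(-486\right) = 21870$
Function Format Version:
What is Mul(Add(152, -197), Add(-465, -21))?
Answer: 21870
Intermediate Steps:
Mul(Add(152, -197), Add(-465, -21)) = Mul(-45, -486) = 21870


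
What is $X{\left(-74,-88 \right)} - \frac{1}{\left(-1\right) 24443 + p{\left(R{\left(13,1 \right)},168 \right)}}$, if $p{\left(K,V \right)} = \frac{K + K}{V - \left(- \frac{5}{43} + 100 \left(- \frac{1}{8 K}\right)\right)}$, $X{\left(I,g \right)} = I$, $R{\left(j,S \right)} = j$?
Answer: $- \frac{341909912617}{4620406779} \approx -74.0$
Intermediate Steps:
$p{\left(K,V \right)} = \frac{2 K}{\frac{5}{43} + V + \frac{25}{2 K}}$ ($p{\left(K,V \right)} = \frac{2 K}{V - \left(- \frac{5}{43} + 100 \left(- \frac{1}{8 K}\right)\right)} = \frac{2 K}{V + \left(\frac{5}{43} + \frac{25}{2 K}\right)} = \frac{2 K}{\frac{5}{43} + V + \frac{25}{2 K}}$)
$X{\left(-74,-88 \right)} - \frac{1}{\left(-1\right) 24443 + p{\left(R{\left(13,1 \right)},168 \right)}} = -74 - \frac{1}{\left(-1\right) 24443 + \frac{172 \cdot 13^{2}}{1075 + 10 \cdot 13 + 86 \cdot 13 \cdot 168}} = -74 - \frac{1}{-24443 + 172 \cdot 169 \frac{1}{1075 + 130 + 187824}} = -74 - \frac{1}{-24443 + 172 \cdot 169 \cdot \frac{1}{189029}} = -74 - \frac{1}{-24443 + \frac{29068}{189029}} = -74 - \frac{1}{- \frac{4620406779}{189029}} = -74 - - \frac{189029}{4620406779} = -74 + \frac{189029}{4620406779} = - \frac{341909912617}{4620406779}$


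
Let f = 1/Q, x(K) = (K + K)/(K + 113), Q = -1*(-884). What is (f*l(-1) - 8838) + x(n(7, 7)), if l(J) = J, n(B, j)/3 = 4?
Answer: -976577909/110500 ≈ -8837.8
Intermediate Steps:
n(B, j) = 12 (n(B, j) = 3*4 = 12)
Q = 884
x(K) = 2*K/(113 + K) (x(K) = (2*K)/(113 + K) = 2*K/(113 + K))
f = 1/884 ≈ 0.0011312
(f*l(-1) - 8838) + x(n(7, 7)) = ((1/884)*(-1) - 8838) + 2*12/(113 + 12) = (-1/884 - 8838) + 2*12/125 = -7812793/884 + 2*12*(1/125) = -7812793/884 + 24/125 = -976577909/110500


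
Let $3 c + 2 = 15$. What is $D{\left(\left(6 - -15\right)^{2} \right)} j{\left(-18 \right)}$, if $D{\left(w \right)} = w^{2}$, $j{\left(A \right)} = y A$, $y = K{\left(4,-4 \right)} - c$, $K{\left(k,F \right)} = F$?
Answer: $29172150$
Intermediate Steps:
$c = \frac{13}{3}$ ($c = - \frac{2}{3} + \frac{1}{3} \cdot 15 = - \frac{2}{3} + 5 = \frac{13}{3} \approx 4.3333$)
$y = - \frac{25}{3}$ ($y = -4 - \frac{13}{3} = - \frac{25}{3} \approx -8.3333$)
$j{\left(A \right)} = - \frac{25 A}{3}$
$D{\left(\left(6 - -15\right)^{2} \right)} j{\left(-18 \right)} = \left(\left(6 - -15\right)^{2}\right)^{2} \left(\left(- \frac{25}{3}\right) \left(-18\right)\right) = \left(\left(6 + \left(-5 + 20\right)\right)^{2}\right)^{2} \cdot 150 = \left(\left(6 + 15\right)^{2}\right)^{2} \cdot 150 = \left(21^{2}\right)^{2} \cdot 150 = 441^{2} \cdot 150 = 194481 \cdot 150 = 29172150$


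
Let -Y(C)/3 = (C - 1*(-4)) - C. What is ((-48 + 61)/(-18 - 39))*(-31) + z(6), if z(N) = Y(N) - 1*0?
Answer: -281/57 ≈ -4.9298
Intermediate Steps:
Y(C) = -12 (Y(C) = -3*((C - 1*(-4)) - C) = -3*((C + 4) - C) = -3*((4 + C) - C) = -3*4 = -12)
z(N) = -12 (z(N) = -12 - 1*0 = -12 + 0 = -12)
((-48 + 61)/(-18 - 39))*(-31) + z(6) = ((-48 + 61)/(-18 - 39))*(-31) - 12 = (13/(-57))*(-31) - 12 = (13*(-1/57))*(-31) - 12 = -13/57*(-31) - 12 = 403/57 - 12 = -281/57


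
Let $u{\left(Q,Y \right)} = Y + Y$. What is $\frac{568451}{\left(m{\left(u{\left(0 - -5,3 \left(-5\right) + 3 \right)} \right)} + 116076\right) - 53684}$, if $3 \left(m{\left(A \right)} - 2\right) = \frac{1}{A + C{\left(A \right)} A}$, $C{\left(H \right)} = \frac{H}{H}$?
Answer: $\frac{81856944}{8984735} \approx 9.1107$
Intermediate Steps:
$C{\left(H \right)} = 1$
$u{\left(Q,Y \right)} = 2 Y$
$m{\left(A \right)} = 2 + \frac{1}{6 A}$ ($m{\left(A \right)} = 2 + \frac{1}{3 \left(A + 1 A\right)} = 2 + \frac{1}{3 \left(A + A\right)} = 2 + \frac{1}{3 \cdot 2 A} = 2 + \frac{\frac{1}{2} \frac{1}{A}}{3} = 2 + \frac{1}{6 A}$)
$\frac{568451}{\left(m{\left(u{\left(0 - -5,3 \left(-5\right) + 3 \right)} \right)} + 116076\right) - 53684} = \frac{568451}{\left(\left(2 + \frac{1}{6 \cdot 2 \left(3 \left(-5\right) + 3\right)}\right) + 116076\right) - 53684} = \frac{568451}{\left(\left(2 + \frac{1}{6 \cdot 2 \left(-15 + 3\right)}\right) + 116076\right) - 53684} = \frac{568451}{\left(\left(2 + \frac{1}{6 \cdot 2 \left(-12\right)}\right) + 116076\right) - 53684} = \frac{568451}{\left(\left(2 + \frac{1}{6 \left(-24\right)}\right) + 116076\right) - 53684} = \frac{568451}{\left(\left(2 + \frac{1}{6} \left(- \frac{1}{24}\right)\right) + 116076\right) - 53684} = \frac{568451}{\left(\left(2 - \frac{1}{144}\right) + 116076\right) - 53684} = \frac{568451}{\left(\frac{287}{144} + 116076\right) - 53684} = \frac{568451}{\frac{16715231}{144} - 53684} = \frac{568451}{\frac{8984735}{144}} = 568451 \cdot \frac{144}{8984735} = \frac{81856944}{8984735}$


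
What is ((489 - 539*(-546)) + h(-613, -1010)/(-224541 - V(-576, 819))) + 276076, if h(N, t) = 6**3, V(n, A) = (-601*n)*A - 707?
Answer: 80988330909443/141870989 ≈ 5.7086e+5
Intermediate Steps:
V(n, A) = -707 - 601*A*n (V(n, A) = -601*A*n - 707 = -707 - 601*A*n)
h(N, t) = 216
((489 - 539*(-546)) + h(-613, -1010)/(-224541 - V(-576, 819))) + 276076 = ((489 - 539*(-546)) + 216/(-224541 - (-707 - 601*819*(-576)))) + 276076 = ((489 + 294294) + 216/(-224541 - (-707 + 283518144))) + 276076 = (294783 + 216/(-224541 - 1*283517437)) + 276076 = (294783 + 216/(-224541 - 283517437)) + 276076 = (294783 + 216/(-283741978)) + 276076 = (294783 + 216*(-1/283741978)) + 276076 = (294783 - 108/141870989) + 276076 = 41821155750279/141870989 + 276076 = 80988330909443/141870989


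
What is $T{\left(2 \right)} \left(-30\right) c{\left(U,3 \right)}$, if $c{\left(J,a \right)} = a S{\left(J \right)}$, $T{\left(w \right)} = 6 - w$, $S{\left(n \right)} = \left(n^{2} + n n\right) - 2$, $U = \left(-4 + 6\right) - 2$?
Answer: $720$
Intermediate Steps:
$U = 0$ ($U = 2 - 2 = 0$)
$S{\left(n \right)} = -2 + 2 n^{2}$ ($S{\left(n \right)} = \left(n^{2} + n^{2}\right) - 2 = 2 n^{2} - 2 = -2 + 2 n^{2}$)
$c{\left(J,a \right)} = a \left(-2 + 2 J^{2}\right)$
$T{\left(2 \right)} \left(-30\right) c{\left(U,3 \right)} = \left(6 - 2\right) \left(-30\right) 2 \cdot 3 \left(-1 + 0^{2}\right) = \left(6 - 2\right) \left(-30\right) 2 \cdot 3 \left(-1 + 0\right) = 4 \left(-30\right) 2 \cdot 3 \left(-1\right) = \left(-120\right) \left(-6\right) = 720$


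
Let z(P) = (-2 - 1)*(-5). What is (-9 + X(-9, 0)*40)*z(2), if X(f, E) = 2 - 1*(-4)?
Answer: 3465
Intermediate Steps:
z(P) = 15 (z(P) = -3*(-5) = 15)
X(f, E) = 6 (X(f, E) = 2 + 4 = 6)
(-9 + X(-9, 0)*40)*z(2) = (-9 + 6*40)*15 = (-9 + 240)*15 = 231*15 = 3465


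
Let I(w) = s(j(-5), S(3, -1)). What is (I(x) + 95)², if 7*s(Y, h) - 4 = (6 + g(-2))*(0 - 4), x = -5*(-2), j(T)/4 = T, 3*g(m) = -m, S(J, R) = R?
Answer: 3713329/441 ≈ 8420.3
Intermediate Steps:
g(m) = -m/3 (g(m) = (-m)/3 = -m/3)
j(T) = 4*T
x = 10
s(Y, h) = -68/21 (s(Y, h) = 4/7 + ((6 - ⅓*(-2))*(0 - 4))/7 = 4/7 + ((6 + ⅔)*(-4))/7 = 4/7 + ((20/3)*(-4))/7 = 4/7 + (⅐)*(-80/3) = 4/7 - 80/21 = -68/21)
I(w) = -68/21
(I(x) + 95)² = (-68/21 + 95)² = (1927/21)² = 3713329/441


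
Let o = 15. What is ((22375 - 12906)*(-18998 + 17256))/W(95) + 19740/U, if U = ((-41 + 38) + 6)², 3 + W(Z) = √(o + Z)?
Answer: -147790402/303 - 16494998*√110/101 ≈ -2.2006e+6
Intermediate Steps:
W(Z) = -3 + √(15 + Z)
U = 9 (U = (-3 + 6)² = 3² = 9)
((22375 - 12906)*(-18998 + 17256))/W(95) + 19740/U = ((22375 - 12906)*(-18998 + 17256))/(-3 + √(15 + 95)) + 19740/9 = (9469*(-1742))/(-3 + √110) + 19740*(⅑) = -16494998/(-3 + √110) + 6580/3 = 6580/3 - 16494998/(-3 + √110)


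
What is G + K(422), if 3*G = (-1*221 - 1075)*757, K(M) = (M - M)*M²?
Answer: -327024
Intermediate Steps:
K(M) = 0 (K(M) = 0*M² = 0)
G = -327024 (G = ((-1*221 - 1075)*757)/3 = ((-221 - 1075)*757)/3 = (-1296*757)/3 = (⅓)*(-981072) = -327024)
G + K(422) = -327024 + 0 = -327024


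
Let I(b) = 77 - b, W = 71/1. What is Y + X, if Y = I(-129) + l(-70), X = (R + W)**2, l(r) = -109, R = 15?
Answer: 7493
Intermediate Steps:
W = 71 (W = 71*1 = 71)
X = 7396 (X = (15 + 71)**2 = 86**2 = 7396)
Y = 97 (Y = (77 - 1*(-129)) - 109 = (77 + 129) - 109 = 206 - 109 = 97)
Y + X = 97 + 7396 = 7493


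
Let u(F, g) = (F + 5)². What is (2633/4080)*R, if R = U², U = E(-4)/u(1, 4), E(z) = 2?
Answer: 2633/1321920 ≈ 0.0019918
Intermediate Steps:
u(F, g) = (5 + F)²
U = 1/18 (U = 2/((5 + 1)²) = 2/(6²) = 2/36 = 2*(1/36) = 1/18 ≈ 0.055556)
R = 1/324 (R = (1/18)² = 1/324 ≈ 0.0030864)
(2633/4080)*R = (2633/4080)*(1/324) = 2633/1321920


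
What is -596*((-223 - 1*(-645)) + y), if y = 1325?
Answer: -1041212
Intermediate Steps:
-596*((-223 - 1*(-645)) + y) = -596*((-223 - 1*(-645)) + 1325) = -596*((-223 + 645) + 1325) = -596*(422 + 1325) = -596*1747 = -1041212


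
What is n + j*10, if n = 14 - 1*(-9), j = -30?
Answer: -277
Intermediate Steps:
n = 23 (n = 14 + 9 = 23)
n + j*10 = 23 - 30*10 = 23 - 300 = -277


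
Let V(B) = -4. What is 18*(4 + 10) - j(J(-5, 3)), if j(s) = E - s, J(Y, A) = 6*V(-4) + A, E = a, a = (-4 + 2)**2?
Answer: 227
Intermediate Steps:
a = 4 (a = (-2)**2 = 4)
E = 4
J(Y, A) = -24 + A (J(Y, A) = 6*(-4) + A = -24 + A)
j(s) = 4 - s
18*(4 + 10) - j(J(-5, 3)) = 18*(4 + 10) - (4 - (-24 + 3)) = 18*14 - (4 - 1*(-21)) = 252 - (4 + 21) = 252 - 1*25 = 252 - 25 = 227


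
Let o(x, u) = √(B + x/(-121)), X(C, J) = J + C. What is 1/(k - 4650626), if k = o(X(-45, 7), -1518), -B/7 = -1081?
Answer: -562725746/2617026984301351 - 11*√915645/2617026984301351 ≈ -2.1503e-7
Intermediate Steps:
X(C, J) = C + J
B = 7567 (B = -7*(-1081) = 7567)
o(x, u) = √(7567 - x/121) (o(x, u) = √(7567 + x/(-121)) = √(7567 + x*(-1/121)) = √(7567 - x/121))
k = √915645/11 (k = √(915607 - (-45 + 7))/11 = √(915607 - 1*(-38))/11 = √(915607 + 38)/11 = √915645/11 ≈ 86.990)
1/(k - 4650626) = 1/(√915645/11 - 4650626) = 1/(-4650626 + √915645/11)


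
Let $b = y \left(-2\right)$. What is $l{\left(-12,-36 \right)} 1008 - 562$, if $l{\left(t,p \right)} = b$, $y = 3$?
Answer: $-6610$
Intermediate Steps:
$b = -6$ ($b = 3 \left(-2\right) = -6$)
$l{\left(t,p \right)} = -6$
$l{\left(-12,-36 \right)} 1008 - 562 = \left(-6\right) 1008 - 562 = -6048 - 562 = -6610$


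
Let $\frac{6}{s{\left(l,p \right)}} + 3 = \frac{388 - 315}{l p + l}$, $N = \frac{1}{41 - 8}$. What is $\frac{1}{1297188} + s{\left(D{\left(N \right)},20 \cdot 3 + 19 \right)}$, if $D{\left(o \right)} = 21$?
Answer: $- \frac{13075650073}{6443132796} \approx -2.0294$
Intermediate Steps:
$N = \frac{1}{33} \approx 0.030303$
$s{\left(l,p \right)} = \frac{6}{-3 + \frac{73}{l + l p}}$ ($s{\left(l,p \right)} = \frac{6}{-3 + \frac{388 - 315}{l p + l}} = \frac{6}{-3 + \frac{73}{l + l p}}$)
$\frac{1}{1297188} + s{\left(D{\left(N \right)},20 \cdot 3 + 19 \right)} = \frac{1}{1297188} - \frac{126 \left(1 + \left(20 \cdot 3 + 19\right)\right)}{-73 + 3 \cdot 21 + 3 \cdot 21 \left(20 \cdot 3 + 19\right)} = \frac{1}{1297188} - \frac{126 \left(1 + \left(60 + 19\right)\right)}{-73 + 63 + 3 \cdot 21 \left(60 + 19\right)} = \frac{1}{1297188} - \frac{126 \left(1 + 79\right)}{-73 + 63 + 3 \cdot 21 \cdot 79} = \frac{1}{1297188} - 126 \frac{1}{-73 + 63 + 4977} \cdot 80 = \frac{1}{1297188} - 126 \cdot \frac{1}{4967} \cdot 80 = \frac{1}{1297188} - \frac{10080}{4967} = - \frac{13075650073}{6443132796}$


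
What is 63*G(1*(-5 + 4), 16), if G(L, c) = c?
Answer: 1008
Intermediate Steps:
63*G(1*(-5 + 4), 16) = 63*16 = 1008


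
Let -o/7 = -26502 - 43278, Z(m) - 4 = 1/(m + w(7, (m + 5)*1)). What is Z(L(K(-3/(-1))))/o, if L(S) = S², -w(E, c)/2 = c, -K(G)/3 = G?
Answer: 121/14816620 ≈ 8.1665e-6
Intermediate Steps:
K(G) = -3*G
w(E, c) = -2*c
Z(m) = 4 + 1/(-10 - m) (Z(m) = 4 + 1/(m - 2*(m + 5)) = 4 + 1/(m - 2*(5 + m)) = 4 + 1/(m + (-10 - 2*m)) = 4 + 1/(-10 - m))
o = 488460 (o = -7*(-26502 - 43278) = -7*(-69780) = 488460)
Z(L(K(-3/(-1))))/o = ((39 + 4*(-(-9)/(-1))²)/(10 + (-(-9)/(-1))²))/488460 = ((39 + 4*(-(-9)*(-1))²)/(10 + (-(-9)*(-1))²))*(1/488460) = ((39 + 4*(-3*3)²)/(10 + (-3*3)²))*(1/488460) = ((39 + 4*(-9)²)/(10 + (-9)²))*(1/488460) = ((39 + 4*81)/(10 + 81))*(1/488460) = ((39 + 324)/91)*(1/488460) = ((1/91)*363)*(1/488460) = (363/91)*(1/488460) = 121/14816620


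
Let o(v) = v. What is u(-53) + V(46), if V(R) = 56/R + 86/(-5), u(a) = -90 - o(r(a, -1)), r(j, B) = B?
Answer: -12073/115 ≈ -104.98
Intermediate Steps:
u(a) = -89 (u(a) = -90 - 1*(-1) = -90 + 1 = -89)
V(R) = -86/5 + 56/R (V(R) = 56/R + 86*(-⅕) = 56/R - 86/5 = -86/5 + 56/R)
u(-53) + V(46) = -89 + (-86/5 + 56/46) = -89 + (-86/5 + 56*(1/46)) = -89 + (-86/5 + 28/23) = -89 - 1838/115 = -12073/115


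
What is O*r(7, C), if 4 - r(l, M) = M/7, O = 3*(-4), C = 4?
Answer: -288/7 ≈ -41.143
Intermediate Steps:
O = -12
r(l, M) = 4 - M/7
O*r(7, C) = -12*(4 - 1/7*4) = -12*(4 - 4/7) = -12*24/7 = -288/7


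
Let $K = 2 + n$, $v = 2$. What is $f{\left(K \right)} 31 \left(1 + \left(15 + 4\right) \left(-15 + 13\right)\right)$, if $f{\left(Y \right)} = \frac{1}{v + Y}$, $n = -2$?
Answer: $- \frac{1147}{2} \approx -573.5$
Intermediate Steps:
$K = 0$ ($K = 2 - 2 = 0$)
$f{\left(Y \right)} = \frac{1}{2 + Y}$
$f{\left(K \right)} 31 \left(1 + \left(15 + 4\right) \left(-15 + 13\right)\right) = \frac{31 \left(1 + \left(15 + 4\right) \left(-15 + 13\right)\right)}{2 + 0} = \frac{31 \left(1 + 19 \left(-2\right)\right)}{2} = \frac{31 \left(1 - 38\right)}{2} = \frac{31 \left(-37\right)}{2} = \frac{1}{2} \left(-1147\right) = - \frac{1147}{2}$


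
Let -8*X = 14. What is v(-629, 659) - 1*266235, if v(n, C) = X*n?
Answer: -1060537/4 ≈ -2.6513e+5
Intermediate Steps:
X = -7/4 (X = -⅛*14 = -7/4 ≈ -1.7500)
v(n, C) = -7*n/4
v(-629, 659) - 1*266235 = -7/4*(-629) - 1*266235 = 4403/4 - 266235 = -1060537/4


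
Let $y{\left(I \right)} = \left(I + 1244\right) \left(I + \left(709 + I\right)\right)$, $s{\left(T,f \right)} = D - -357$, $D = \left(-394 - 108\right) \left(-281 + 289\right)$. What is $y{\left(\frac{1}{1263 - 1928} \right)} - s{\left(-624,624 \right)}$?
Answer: $\frac{391656656372}{442225} \approx 8.8565 \cdot 10^{5}$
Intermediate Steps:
$D = -4016$ ($D = \left(-502\right) 8 = -4016$)
$s{\left(T,f \right)} = -3659$ ($s{\left(T,f \right)} = -4016 - -357 = -4016 + 357 = -3659$)
$y{\left(I \right)} = \left(709 + 2 I\right) \left(1244 + I\right)$ ($y{\left(I \right)} = \left(1244 + I\right) \left(709 + 2 I\right) = \left(709 + 2 I\right) \left(1244 + I\right)$)
$y{\left(\frac{1}{1263 - 1928} \right)} - s{\left(-624,624 \right)} = \left(881996 + 2 \left(\frac{1}{1263 - 1928}\right)^{2} + \frac{3197}{1263 - 1928}\right) - -3659 = \left(881996 + 2 \left(\frac{1}{-665}\right)^{2} + \frac{3197}{-665}\right) + 3659 = \left(881996 + 2 \left(- \frac{1}{665}\right)^{2} + 3197 \left(- \frac{1}{665}\right)\right) + 3659 = \left(881996 + 2 \cdot \frac{1}{442225} - \frac{3197}{665}\right) + 3659 = \left(881996 + \frac{2}{442225} - \frac{3197}{665}\right) + 3659 = \frac{390038555097}{442225} + 3659 = \frac{391656656372}{442225}$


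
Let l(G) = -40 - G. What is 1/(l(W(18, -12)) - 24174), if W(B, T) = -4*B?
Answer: -1/24142 ≈ -4.1422e-5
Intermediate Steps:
1/(l(W(18, -12)) - 24174) = 1/((-40 - (-4)*18) - 24174) = 1/((-40 - 1*(-72)) - 24174) = 1/((-40 + 72) - 24174) = 1/(32 - 24174) = 1/(-24142) = -1/24142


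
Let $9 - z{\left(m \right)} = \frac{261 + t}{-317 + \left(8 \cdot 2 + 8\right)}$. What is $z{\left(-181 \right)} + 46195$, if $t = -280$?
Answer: $\frac{13537753}{293} \approx 46204.0$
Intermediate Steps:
$z{\left(m \right)} = \frac{2618}{293}$ ($z{\left(m \right)} = 9 - \frac{261 - 280}{-317 + \left(8 \cdot 2 + 8\right)} = 9 - - \frac{19}{-317 + \left(16 + 8\right)} = 9 - - \frac{19}{-317 + 24} = 9 - - \frac{19}{-293} = 9 - \left(-19\right) \left(- \frac{1}{293}\right) = 9 - \frac{19}{293} = \frac{2618}{293}$)
$z{\left(-181 \right)} + 46195 = \frac{2618}{293} + 46195 = \frac{13537753}{293}$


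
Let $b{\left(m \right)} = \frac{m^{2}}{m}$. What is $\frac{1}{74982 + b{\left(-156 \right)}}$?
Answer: $\frac{1}{74826} \approx 1.3364 \cdot 10^{-5}$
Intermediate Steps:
$b{\left(m \right)} = m$
$\frac{1}{74982 + b{\left(-156 \right)}} = \frac{1}{74982 - 156} = \frac{1}{74826}$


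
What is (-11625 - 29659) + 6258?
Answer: -35026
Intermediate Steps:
(-11625 - 29659) + 6258 = -41284 + 6258 = -35026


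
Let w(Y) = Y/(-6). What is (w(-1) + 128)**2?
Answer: 591361/36 ≈ 16427.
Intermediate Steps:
w(Y) = -Y/6 (w(Y) = Y*(-1/6) = -Y/6)
(w(-1) + 128)**2 = (-1/6*(-1) + 128)**2 = (1/6 + 128)**2 = (769/6)**2 = 591361/36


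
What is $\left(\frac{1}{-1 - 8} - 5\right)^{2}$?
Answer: $\frac{2116}{81} \approx 26.123$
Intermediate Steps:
$\left(\frac{1}{-1 - 8} - 5\right)^{2} = \left(\frac{1}{-9} + \left(-6 + 1\right)\right)^{2} = \left(- \frac{1}{9} - 5\right)^{2} = \left(- \frac{46}{9}\right)^{2} = \frac{2116}{81}$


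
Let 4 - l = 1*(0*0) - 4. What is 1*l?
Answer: 8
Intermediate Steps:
l = 8 (l = 4 - (1*(0*0) - 4) = 4 - (1*0 - 4) = 4 - (0 - 4) = 4 - 1*(-4) = 4 + 4 = 8)
1*l = 1*8 = 8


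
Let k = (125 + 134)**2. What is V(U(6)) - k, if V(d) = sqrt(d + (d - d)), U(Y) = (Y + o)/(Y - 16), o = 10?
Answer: -67081 + 2*I*sqrt(10)/5 ≈ -67081.0 + 1.2649*I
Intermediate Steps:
U(Y) = (10 + Y)/(-16 + Y) (U(Y) = (Y + 10)/(Y - 16) = (10 + Y)/(-16 + Y))
k = 67081 (k = 259**2 = 67081)
V(d) = sqrt(d) (V(d) = sqrt(d + 0) = sqrt(d))
V(U(6)) - k = sqrt((10 + 6)/(-16 + 6)) - 1*67081 = sqrt(16/(-10)) - 67081 = sqrt(-1/10*16) - 67081 = sqrt(-8/5) - 67081 = 2*I*sqrt(10)/5 - 67081 = -67081 + 2*I*sqrt(10)/5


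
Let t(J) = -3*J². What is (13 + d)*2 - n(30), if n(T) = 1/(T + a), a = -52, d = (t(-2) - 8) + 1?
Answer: -263/22 ≈ -11.955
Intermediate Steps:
d = -19 (d = (-3*(-2)² - 8) + 1 = (-3*4 - 8) + 1 = (-12 - 8) + 1 = -20 + 1 = -19)
n(T) = 1/(-52 + T) (n(T) = 1/(T - 52) = 1/(-52 + T))
(13 + d)*2 - n(30) = (13 - 19)*2 - 1/(-52 + 30) = -6*2 - 1/(-22) = -12 - 1*(-1/22) = -12 + 1/22 = -263/22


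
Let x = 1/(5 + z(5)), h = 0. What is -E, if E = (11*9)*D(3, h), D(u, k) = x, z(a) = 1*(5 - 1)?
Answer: -11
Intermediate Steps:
z(a) = 4 (z(a) = 1*4 = 4)
x = 1/9 (x = 1/(5 + 4) = 1/9 ≈ 0.11111)
D(u, k) = 1/9
E = 11 (E = (11*9)*(1/9) = 99*(1/9) = 11)
-E = -1*11 = -11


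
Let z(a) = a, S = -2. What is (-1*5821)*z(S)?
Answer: 11642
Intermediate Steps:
(-1*5821)*z(S) = -1*5821*(-2) = -5821*(-2) = 11642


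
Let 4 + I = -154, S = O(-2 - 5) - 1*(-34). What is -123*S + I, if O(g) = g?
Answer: -3479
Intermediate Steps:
S = 27 (S = (-2 - 5) - 1*(-34) = -7 + 34 = 27)
I = -158 (I = -4 - 154 = -158)
-123*S + I = -123*27 - 158 = -3321 - 158 = -3479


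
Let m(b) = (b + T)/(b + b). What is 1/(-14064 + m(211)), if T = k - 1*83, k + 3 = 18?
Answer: -422/5934865 ≈ -7.1105e-5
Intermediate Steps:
k = 15 (k = -3 + 18 = 15)
T = -68 (T = 15 - 1*83 = 15 - 83 = -68)
m(b) = (-68 + b)/(2*b) (m(b) = (b - 68)/(b + b) = (-68 + b)/((2*b)) = (-68 + b)*(1/(2*b)) = (-68 + b)/(2*b))
1/(-14064 + m(211)) = 1/(-14064 + (1/2)*(-68 + 211)/211) = 1/(-14064 + (1/2)*(1/211)*143) = 1/(-14064 + 143/422) = 1/(-5934865/422) = -422/5934865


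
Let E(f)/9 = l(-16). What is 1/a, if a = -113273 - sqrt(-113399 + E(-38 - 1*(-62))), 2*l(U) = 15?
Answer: -226546/25661771721 + I*sqrt(453326)/25661771721 ≈ -8.8282e-6 + 2.6237e-8*I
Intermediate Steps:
l(U) = 15/2 (l(U) = (1/2)*15 = 15/2)
E(f) = 135/2 (E(f) = 9*(15/2) = 135/2)
a = -113273 - I*sqrt(453326)/2 (a = -113273 - sqrt(-113399 + 135/2) = -113273 - sqrt(-226663/2) = -113273 - I*sqrt(453326)/2 ≈ -1.1327e+5 - 336.65*I)
1/a = 1/(-113273 - I*sqrt(453326)/2)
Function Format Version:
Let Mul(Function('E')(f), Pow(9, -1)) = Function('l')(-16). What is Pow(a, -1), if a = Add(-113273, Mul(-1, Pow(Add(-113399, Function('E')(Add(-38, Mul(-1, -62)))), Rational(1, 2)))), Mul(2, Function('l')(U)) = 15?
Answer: Add(Rational(-226546, 25661771721), Mul(Rational(1, 25661771721), I, Pow(453326, Rational(1, 2)))) ≈ Add(-8.8282e-6, Mul(2.6237e-8, I))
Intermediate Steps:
Function('l')(U) = Rational(15, 2) (Function('l')(U) = Mul(Rational(1, 2), 15) = Rational(15, 2))
Function('E')(f) = Rational(135, 2) (Function('E')(f) = Mul(9, Rational(15, 2)) = Rational(135, 2))
a = Add(-113273, Mul(Rational(-1, 2), I, Pow(453326, Rational(1, 2)))) (a = Add(-113273, Mul(-1, Pow(Add(-113399, Rational(135, 2)), Rational(1, 2)))) = Add(-113273, Mul(-1, Pow(Rational(-226663, 2), Rational(1, 2)))) = Add(-113273, Mul(-1, Mul(Rational(1, 2), I, Pow(453326, Rational(1, 2))))) = Add(-113273, Mul(Rational(-1, 2), I, Pow(453326, Rational(1, 2)))) ≈ Add(-1.1327e+5, Mul(-336.65, I)))
Pow(a, -1) = Pow(Add(-113273, Mul(Rational(-1, 2), I, Pow(453326, Rational(1, 2)))), -1)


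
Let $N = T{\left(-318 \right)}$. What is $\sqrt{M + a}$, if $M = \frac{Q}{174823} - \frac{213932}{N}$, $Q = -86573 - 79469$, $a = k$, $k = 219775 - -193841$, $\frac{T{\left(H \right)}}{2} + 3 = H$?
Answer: $\frac{4 \sqrt{81476675319667015707}}{56118183} \approx 643.39$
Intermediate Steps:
$T{\left(H \right)} = -6 + 2 H$
$N = -642$ ($N = -6 + 2 \left(-318\right) = -6 - 636 = -642$)
$k = 413616$ ($k = 219775 + 193841 = 413616$)
$a = 413616$
$Q = -166042$
$M = \frac{18646817536}{56118183}$ ($M = - \frac{166042}{174823} - \frac{213932}{-642} = \left(-166042\right) \frac{1}{174823} - - \frac{106966}{321} = - \frac{166042}{174823} + \frac{106966}{321} = \frac{18646817536}{56118183} \approx 332.28$)
$\sqrt{M + a} = \sqrt{\frac{18646817536}{56118183} + 413616} = \sqrt{\frac{23230025197264}{56118183}} = \frac{4 \sqrt{81476675319667015707}}{56118183}$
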